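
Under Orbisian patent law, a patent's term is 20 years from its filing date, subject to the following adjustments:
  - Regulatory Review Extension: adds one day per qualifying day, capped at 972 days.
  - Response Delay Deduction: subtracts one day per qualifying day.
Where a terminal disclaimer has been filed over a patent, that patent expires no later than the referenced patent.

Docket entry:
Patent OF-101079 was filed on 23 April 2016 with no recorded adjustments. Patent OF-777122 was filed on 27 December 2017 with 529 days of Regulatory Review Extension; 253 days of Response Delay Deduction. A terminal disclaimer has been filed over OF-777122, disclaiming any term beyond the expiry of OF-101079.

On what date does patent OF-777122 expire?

Natural term of OF-777122:
  Base: filing + 20 years → 27 December 2037.
  Regulatory Review Extension: 529 days (within the 972-day cap) → +529 days → 9 June 2039.
  Response Delay Deduction: −253 days → 29 September 2038.
Expiry of referenced patent OF-101079:
  Base: filing + 20 years → 23 April 2036.
Terminal disclaimer: OF-777122 expires on the earlier of 29 September 2038 and 23 April 2036.

April 23, 2036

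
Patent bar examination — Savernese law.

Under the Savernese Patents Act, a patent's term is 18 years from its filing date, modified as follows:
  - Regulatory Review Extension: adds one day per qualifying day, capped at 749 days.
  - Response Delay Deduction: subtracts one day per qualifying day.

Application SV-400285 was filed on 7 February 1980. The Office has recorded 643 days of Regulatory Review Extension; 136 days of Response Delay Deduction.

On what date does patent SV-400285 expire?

June 29, 1999

Base term: filing date + 18 years → 7 February 1998.
Regulatory Review Extension: 643 days (within the 749-day cap) → +643 days → 12 November 1999.
Response Delay Deduction: −136 days → 29 June 1999.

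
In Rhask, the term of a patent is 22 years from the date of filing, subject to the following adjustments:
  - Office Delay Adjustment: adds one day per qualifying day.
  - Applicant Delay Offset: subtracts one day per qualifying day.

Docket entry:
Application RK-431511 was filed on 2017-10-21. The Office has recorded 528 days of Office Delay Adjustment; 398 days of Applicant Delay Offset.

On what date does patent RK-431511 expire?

February 28, 2040

Base term: filing date + 22 years → 21 October 2039.
Office Delay Adjustment: +528 days → 1 April 2041.
Applicant Delay Offset: −398 days → 28 February 2040.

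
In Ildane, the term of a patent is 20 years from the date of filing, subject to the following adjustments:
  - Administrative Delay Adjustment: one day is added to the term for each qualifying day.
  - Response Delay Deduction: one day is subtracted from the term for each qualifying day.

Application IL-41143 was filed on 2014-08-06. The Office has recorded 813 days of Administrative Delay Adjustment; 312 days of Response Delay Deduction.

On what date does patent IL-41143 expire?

December 20, 2035

Base term: filing date + 20 years → 6 August 2034.
Administrative Delay Adjustment: +813 days → 27 October 2036.
Response Delay Deduction: −312 days → 20 December 2035.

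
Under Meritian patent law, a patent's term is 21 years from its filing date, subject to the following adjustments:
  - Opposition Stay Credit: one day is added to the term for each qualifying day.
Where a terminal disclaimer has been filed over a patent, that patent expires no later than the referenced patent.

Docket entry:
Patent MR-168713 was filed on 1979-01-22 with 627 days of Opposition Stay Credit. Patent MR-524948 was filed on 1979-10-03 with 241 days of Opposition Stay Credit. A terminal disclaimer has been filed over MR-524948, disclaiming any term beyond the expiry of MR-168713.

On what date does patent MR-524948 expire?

2001-06-01

Natural term of MR-524948:
  Base: filing + 21 years → 3 October 2000.
  Opposition Stay Credit: +241 days → 1 June 2001.
Expiry of referenced patent MR-168713:
  Base: filing + 21 years → 22 January 2000.
  Opposition Stay Credit: +627 days → 10 October 2001.
Terminal disclaimer: MR-524948 expires on the earlier of 1 June 2001 and 10 October 2001.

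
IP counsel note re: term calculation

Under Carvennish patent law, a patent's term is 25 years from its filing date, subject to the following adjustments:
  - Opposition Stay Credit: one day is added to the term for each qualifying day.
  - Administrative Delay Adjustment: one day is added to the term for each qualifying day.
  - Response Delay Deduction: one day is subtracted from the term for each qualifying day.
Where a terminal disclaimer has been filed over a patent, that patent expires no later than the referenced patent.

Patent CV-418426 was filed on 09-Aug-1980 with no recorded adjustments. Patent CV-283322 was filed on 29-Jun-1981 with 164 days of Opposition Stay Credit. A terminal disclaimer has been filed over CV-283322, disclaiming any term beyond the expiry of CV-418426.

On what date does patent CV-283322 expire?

August 9, 2005

Natural term of CV-283322:
  Base: filing + 25 years → 29 June 2006.
  Opposition Stay Credit: +164 days → 10 December 2006.
Expiry of referenced patent CV-418426:
  Base: filing + 25 years → 9 August 2005.
Terminal disclaimer: CV-283322 expires on the earlier of 10 December 2006 and 9 August 2005.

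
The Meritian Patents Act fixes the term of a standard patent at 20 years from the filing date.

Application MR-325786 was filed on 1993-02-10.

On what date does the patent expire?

February 10, 2013

Filing date + 20 years → 10 February 2013.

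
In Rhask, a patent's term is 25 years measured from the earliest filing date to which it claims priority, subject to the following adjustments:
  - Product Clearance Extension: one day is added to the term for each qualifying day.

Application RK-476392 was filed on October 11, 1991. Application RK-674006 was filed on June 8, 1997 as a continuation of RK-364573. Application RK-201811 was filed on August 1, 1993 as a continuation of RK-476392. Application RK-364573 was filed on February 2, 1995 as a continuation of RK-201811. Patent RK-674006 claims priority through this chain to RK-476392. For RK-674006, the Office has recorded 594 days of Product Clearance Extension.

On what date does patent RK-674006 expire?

May 28, 2018

Earliest priority filing: 11 October 1991.
Base term: 11 October 1991 + 25 years → 11 October 2016.
Product Clearance Extension: +594 days → 28 May 2018.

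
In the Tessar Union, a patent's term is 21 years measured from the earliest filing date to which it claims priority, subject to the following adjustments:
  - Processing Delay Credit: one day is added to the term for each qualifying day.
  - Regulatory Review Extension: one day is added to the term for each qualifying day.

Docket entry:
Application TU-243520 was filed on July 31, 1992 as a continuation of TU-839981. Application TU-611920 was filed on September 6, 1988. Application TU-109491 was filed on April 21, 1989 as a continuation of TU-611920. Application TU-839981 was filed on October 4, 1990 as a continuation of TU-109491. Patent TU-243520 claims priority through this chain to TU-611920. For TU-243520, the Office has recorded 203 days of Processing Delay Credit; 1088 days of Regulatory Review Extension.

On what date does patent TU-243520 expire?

March 20, 2013

Earliest priority filing: 6 September 1988.
Base term: 6 September 1988 + 21 years → 6 September 2009.
Processing Delay Credit: +203 days → 28 March 2010.
Regulatory Review Extension: +1088 days → 20 March 2013.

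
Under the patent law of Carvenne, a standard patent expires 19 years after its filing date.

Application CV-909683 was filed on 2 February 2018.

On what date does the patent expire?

Filing date + 19 years → 2 February 2037.

2037-02-02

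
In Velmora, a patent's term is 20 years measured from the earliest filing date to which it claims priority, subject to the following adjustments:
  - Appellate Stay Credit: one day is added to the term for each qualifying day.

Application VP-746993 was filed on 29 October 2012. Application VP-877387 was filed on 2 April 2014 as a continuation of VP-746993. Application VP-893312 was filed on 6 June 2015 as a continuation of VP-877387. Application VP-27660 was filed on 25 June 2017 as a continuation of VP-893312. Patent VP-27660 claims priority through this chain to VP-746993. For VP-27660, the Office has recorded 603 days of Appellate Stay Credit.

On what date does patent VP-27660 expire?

2034-06-24

Earliest priority filing: 29 October 2012.
Base term: 29 October 2012 + 20 years → 29 October 2032.
Appellate Stay Credit: +603 days → 24 June 2034.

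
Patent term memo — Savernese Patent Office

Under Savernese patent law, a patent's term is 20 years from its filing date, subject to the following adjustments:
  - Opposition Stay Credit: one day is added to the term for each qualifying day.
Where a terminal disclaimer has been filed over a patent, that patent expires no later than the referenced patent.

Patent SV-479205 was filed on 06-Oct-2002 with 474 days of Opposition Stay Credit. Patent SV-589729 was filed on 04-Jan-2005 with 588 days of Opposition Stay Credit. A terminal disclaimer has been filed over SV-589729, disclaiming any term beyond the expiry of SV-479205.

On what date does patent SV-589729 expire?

Natural term of SV-589729:
  Base: filing + 20 years → 4 January 2025.
  Opposition Stay Credit: +588 days → 15 August 2026.
Expiry of referenced patent SV-479205:
  Base: filing + 20 years → 6 October 2022.
  Opposition Stay Credit: +474 days → 23 January 2024.
Terminal disclaimer: SV-589729 expires on the earlier of 15 August 2026 and 23 January 2024.

January 23, 2024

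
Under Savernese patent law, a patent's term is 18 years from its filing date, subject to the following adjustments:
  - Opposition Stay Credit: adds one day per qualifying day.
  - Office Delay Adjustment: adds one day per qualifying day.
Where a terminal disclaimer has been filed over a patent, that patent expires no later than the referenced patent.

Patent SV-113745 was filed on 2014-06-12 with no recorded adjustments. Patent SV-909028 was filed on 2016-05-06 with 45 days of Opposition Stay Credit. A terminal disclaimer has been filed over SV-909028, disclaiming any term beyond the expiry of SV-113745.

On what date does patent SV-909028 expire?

Natural term of SV-909028:
  Base: filing + 18 years → 6 May 2034.
  Opposition Stay Credit: +45 days → 20 June 2034.
Expiry of referenced patent SV-113745:
  Base: filing + 18 years → 12 June 2032.
Terminal disclaimer: SV-909028 expires on the earlier of 20 June 2034 and 12 June 2032.

2032-06-12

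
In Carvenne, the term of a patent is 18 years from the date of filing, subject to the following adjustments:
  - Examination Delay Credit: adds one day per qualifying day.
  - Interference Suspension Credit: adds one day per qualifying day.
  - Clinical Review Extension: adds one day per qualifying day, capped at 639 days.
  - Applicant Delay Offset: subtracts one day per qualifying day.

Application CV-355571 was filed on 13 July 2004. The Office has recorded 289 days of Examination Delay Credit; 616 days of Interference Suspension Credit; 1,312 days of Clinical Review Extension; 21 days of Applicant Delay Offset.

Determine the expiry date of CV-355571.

Base term: filing date + 18 years → 13 July 2022.
Examination Delay Credit: +289 days → 28 April 2023.
Interference Suspension Credit: +616 days → 3 January 2025.
Clinical Review Extension: 1312 days claimed exceeds the 639-day cap, so +639 days → 4 October 2026.
Applicant Delay Offset: −21 days → 13 September 2026.

September 13, 2026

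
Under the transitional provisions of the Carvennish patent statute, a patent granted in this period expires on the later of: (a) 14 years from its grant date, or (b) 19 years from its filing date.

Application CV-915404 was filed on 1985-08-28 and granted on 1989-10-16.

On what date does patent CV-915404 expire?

(a) grant + 14 years → 16 October 2003.
(b) filing + 19 years → 28 August 2004.
Later of the two: 28 August 2004.

2004-08-28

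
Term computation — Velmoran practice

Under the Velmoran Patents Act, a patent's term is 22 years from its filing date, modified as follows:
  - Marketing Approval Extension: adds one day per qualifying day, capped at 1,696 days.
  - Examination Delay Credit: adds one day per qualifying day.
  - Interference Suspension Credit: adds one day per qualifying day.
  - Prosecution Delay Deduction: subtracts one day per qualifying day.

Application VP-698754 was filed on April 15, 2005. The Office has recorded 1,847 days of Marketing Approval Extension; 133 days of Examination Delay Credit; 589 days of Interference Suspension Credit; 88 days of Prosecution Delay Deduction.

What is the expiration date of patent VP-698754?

Base term: filing date + 22 years → 15 April 2027.
Marketing Approval Extension: 1847 days claimed exceeds the 1696-day cap, so +1696 days → 6 December 2031.
Examination Delay Credit: +133 days → 17 April 2032.
Interference Suspension Credit: +589 days → 27 November 2033.
Prosecution Delay Deduction: −88 days → 31 August 2033.

2033-08-31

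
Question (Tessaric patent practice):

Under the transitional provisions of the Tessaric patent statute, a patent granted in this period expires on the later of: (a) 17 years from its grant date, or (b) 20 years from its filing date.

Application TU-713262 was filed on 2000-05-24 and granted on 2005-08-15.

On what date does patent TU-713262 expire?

2022-08-15

(a) grant + 17 years → 15 August 2022.
(b) filing + 20 years → 24 May 2020.
Later of the two: 15 August 2022.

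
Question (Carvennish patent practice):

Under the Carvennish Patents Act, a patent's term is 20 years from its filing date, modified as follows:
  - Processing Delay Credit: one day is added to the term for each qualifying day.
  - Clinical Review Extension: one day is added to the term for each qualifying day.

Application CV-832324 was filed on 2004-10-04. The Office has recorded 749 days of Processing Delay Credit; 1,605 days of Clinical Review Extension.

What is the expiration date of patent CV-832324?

March 16, 2031

Base term: filing date + 20 years → 4 October 2024.
Processing Delay Credit: +749 days → 23 October 2026.
Clinical Review Extension: +1605 days → 16 March 2031.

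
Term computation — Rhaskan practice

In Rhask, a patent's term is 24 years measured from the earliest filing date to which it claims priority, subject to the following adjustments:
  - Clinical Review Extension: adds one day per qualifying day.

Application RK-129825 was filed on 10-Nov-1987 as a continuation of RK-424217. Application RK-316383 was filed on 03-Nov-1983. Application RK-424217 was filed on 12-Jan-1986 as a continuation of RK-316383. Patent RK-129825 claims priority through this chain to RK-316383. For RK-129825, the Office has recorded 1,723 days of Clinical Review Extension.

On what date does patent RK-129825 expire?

July 22, 2012

Earliest priority filing: 3 November 1983.
Base term: 3 November 1983 + 24 years → 3 November 2007.
Clinical Review Extension: +1723 days → 22 July 2012.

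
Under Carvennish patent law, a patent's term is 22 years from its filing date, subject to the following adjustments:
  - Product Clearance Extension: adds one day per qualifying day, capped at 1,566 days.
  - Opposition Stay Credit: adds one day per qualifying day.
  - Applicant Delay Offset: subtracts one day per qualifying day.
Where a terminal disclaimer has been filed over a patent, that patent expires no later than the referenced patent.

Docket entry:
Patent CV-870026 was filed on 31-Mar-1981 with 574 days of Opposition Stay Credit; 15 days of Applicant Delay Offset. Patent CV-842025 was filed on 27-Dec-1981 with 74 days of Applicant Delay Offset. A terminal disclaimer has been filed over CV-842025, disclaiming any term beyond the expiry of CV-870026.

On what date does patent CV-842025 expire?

Natural term of CV-842025:
  Base: filing + 22 years → 27 December 2003.
  Applicant Delay Offset: −74 days → 14 October 2003.
Expiry of referenced patent CV-870026:
  Base: filing + 22 years → 31 March 2003.
  Opposition Stay Credit: +574 days → 25 October 2004.
  Applicant Delay Offset: −15 days → 10 October 2004.
Terminal disclaimer: CV-842025 expires on the earlier of 14 October 2003 and 10 October 2004.

2003-10-14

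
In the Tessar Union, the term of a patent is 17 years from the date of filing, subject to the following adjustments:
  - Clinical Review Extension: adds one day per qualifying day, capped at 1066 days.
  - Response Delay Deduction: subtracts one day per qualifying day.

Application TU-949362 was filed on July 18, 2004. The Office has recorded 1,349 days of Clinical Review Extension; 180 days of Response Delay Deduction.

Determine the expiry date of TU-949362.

December 21, 2023

Base term: filing date + 17 years → 18 July 2021.
Clinical Review Extension: 1349 days claimed exceeds the 1066-day cap, so +1066 days → 18 June 2024.
Response Delay Deduction: −180 days → 21 December 2023.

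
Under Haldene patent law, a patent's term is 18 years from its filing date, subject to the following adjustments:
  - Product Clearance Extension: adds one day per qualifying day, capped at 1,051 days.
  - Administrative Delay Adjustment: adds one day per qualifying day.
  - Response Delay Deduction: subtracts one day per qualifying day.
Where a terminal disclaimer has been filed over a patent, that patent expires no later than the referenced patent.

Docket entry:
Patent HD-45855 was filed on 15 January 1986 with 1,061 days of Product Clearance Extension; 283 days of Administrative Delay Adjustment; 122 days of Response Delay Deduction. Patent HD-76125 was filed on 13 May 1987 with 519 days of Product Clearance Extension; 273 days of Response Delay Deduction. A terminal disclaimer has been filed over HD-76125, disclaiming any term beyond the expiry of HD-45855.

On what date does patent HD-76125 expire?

Natural term of HD-76125:
  Base: filing + 18 years → 13 May 2005.
  Product Clearance Extension: 519 days (within the 1051-day cap) → +519 days → 14 October 2006.
  Response Delay Deduction: −273 days → 14 January 2006.
Expiry of referenced patent HD-45855:
  Base: filing + 18 years → 15 January 2004.
  Product Clearance Extension: 1061 days claimed exceeds the 1051-day cap, so +1051 days → 1 December 2006.
  Administrative Delay Adjustment: +283 days → 10 September 2007.
  Response Delay Deduction: −122 days → 11 May 2007.
Terminal disclaimer: HD-76125 expires on the earlier of 14 January 2006 and 11 May 2007.

January 14, 2006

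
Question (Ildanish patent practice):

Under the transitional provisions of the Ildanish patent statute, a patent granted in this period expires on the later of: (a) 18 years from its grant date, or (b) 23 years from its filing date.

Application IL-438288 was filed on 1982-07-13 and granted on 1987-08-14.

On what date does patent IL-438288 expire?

(a) grant + 18 years → 14 August 2005.
(b) filing + 23 years → 13 July 2005.
Later of the two: 14 August 2005.

2005-08-14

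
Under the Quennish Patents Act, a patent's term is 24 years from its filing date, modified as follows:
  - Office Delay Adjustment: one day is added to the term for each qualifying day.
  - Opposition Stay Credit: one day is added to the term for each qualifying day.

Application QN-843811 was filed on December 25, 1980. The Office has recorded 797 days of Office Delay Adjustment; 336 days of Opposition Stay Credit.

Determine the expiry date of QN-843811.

Base term: filing date + 24 years → 25 December 2004.
Office Delay Adjustment: +797 days → 2 March 2007.
Opposition Stay Credit: +336 days → 1 February 2008.

February 1, 2008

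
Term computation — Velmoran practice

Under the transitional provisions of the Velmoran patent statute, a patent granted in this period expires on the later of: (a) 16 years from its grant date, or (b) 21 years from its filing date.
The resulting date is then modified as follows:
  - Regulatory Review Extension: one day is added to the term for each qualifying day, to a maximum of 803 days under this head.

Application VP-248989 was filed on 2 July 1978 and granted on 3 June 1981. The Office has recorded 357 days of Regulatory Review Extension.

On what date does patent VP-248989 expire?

(a) grant + 16 years → 3 June 1997.
(b) filing + 21 years → 2 July 1999.
Later of the two: 2 July 1999.
Regulatory Review Extension: 357 days (within the 803-day cap) → +357 days → 23 June 2000.

2000-06-23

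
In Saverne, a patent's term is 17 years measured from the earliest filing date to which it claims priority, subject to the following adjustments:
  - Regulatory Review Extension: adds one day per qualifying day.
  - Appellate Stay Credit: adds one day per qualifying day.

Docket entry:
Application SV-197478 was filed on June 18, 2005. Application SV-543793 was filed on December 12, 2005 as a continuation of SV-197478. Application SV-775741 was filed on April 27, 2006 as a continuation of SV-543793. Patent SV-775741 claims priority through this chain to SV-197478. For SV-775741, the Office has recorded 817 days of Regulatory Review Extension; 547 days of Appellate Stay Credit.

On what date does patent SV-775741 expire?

Earliest priority filing: 18 June 2005.
Base term: 18 June 2005 + 17 years → 18 June 2022.
Regulatory Review Extension: +817 days → 12 September 2024.
Appellate Stay Credit: +547 days → 13 March 2026.

2026-03-13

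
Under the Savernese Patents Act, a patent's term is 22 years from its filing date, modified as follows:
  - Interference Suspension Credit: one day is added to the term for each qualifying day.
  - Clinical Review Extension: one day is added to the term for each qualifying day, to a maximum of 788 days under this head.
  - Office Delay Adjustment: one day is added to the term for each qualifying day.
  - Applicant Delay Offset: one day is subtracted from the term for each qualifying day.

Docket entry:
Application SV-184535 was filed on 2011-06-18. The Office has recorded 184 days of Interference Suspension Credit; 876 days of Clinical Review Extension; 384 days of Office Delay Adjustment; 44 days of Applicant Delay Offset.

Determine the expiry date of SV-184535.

Base term: filing date + 22 years → 18 June 2033.
Interference Suspension Credit: +184 days → 19 December 2033.
Clinical Review Extension: 876 days claimed exceeds the 788-day cap, so +788 days → 15 February 2036.
Office Delay Adjustment: +384 days → 5 March 2037.
Applicant Delay Offset: −44 days → 20 January 2037.

January 20, 2037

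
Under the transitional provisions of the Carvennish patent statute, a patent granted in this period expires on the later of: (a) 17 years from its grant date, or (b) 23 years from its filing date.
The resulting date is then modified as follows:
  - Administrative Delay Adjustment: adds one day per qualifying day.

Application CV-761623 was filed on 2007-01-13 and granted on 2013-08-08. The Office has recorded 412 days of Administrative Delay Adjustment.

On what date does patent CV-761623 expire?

(a) grant + 17 years → 8 August 2030.
(b) filing + 23 years → 13 January 2030.
Later of the two: 8 August 2030.
Administrative Delay Adjustment: +412 days → 24 September 2031.

2031-09-24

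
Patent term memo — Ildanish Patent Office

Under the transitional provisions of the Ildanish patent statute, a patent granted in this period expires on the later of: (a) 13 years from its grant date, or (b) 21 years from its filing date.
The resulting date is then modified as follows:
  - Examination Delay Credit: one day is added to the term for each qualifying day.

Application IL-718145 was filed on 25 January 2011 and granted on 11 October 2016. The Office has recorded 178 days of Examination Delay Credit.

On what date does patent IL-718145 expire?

(a) grant + 13 years → 11 October 2029.
(b) filing + 21 years → 25 January 2032.
Later of the two: 25 January 2032.
Examination Delay Credit: +178 days → 21 July 2032.

2032-07-21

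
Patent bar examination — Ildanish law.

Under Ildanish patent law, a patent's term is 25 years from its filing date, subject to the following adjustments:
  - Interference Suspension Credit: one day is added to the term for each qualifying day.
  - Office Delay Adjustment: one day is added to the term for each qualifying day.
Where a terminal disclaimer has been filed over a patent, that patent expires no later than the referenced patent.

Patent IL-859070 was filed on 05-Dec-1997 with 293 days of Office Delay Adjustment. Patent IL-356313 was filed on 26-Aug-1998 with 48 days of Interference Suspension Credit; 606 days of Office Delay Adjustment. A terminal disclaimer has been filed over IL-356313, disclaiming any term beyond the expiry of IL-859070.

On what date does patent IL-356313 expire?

Natural term of IL-356313:
  Base: filing + 25 years → 26 August 2023.
  Interference Suspension Credit: +48 days → 13 October 2023.
  Office Delay Adjustment: +606 days → 10 June 2025.
Expiry of referenced patent IL-859070:
  Base: filing + 25 years → 5 December 2022.
  Office Delay Adjustment: +293 days → 24 September 2023.
Terminal disclaimer: IL-356313 expires on the earlier of 10 June 2025 and 24 September 2023.

2023-09-24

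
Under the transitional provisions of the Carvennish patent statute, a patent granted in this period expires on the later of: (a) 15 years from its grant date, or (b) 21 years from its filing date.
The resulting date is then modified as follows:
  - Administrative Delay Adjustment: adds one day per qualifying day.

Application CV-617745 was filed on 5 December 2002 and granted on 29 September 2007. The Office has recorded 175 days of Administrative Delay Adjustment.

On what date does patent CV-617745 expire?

(a) grant + 15 years → 29 September 2022.
(b) filing + 21 years → 5 December 2023.
Later of the two: 5 December 2023.
Administrative Delay Adjustment: +175 days → 28 May 2024.

2024-05-28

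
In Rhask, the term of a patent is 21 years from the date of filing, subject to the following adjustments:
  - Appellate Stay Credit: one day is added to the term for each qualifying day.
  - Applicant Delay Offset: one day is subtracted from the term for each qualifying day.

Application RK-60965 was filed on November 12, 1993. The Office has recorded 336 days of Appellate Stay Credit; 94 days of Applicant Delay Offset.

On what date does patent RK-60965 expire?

Base term: filing date + 21 years → 12 November 2014.
Appellate Stay Credit: +336 days → 14 October 2015.
Applicant Delay Offset: −94 days → 12 July 2015.

2015-07-12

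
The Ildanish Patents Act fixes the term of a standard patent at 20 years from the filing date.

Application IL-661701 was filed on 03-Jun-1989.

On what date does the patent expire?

Filing date + 20 years → 3 June 2009.

2009-06-03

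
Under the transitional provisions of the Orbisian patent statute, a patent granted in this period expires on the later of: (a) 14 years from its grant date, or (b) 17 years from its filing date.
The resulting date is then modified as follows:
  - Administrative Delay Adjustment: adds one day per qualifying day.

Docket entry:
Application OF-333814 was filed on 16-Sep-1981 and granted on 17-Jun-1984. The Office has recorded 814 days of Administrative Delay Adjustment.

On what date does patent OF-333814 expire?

December 8, 2000

(a) grant + 14 years → 17 June 1998.
(b) filing + 17 years → 16 September 1998.
Later of the two: 16 September 1998.
Administrative Delay Adjustment: +814 days → 8 December 2000.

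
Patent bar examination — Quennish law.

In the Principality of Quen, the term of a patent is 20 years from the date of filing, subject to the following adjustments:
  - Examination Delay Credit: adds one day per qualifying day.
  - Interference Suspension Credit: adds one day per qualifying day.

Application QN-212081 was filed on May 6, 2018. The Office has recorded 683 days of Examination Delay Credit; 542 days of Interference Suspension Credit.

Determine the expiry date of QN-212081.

2041-09-12

Base term: filing date + 20 years → 6 May 2038.
Examination Delay Credit: +683 days → 19 March 2040.
Interference Suspension Credit: +542 days → 12 September 2041.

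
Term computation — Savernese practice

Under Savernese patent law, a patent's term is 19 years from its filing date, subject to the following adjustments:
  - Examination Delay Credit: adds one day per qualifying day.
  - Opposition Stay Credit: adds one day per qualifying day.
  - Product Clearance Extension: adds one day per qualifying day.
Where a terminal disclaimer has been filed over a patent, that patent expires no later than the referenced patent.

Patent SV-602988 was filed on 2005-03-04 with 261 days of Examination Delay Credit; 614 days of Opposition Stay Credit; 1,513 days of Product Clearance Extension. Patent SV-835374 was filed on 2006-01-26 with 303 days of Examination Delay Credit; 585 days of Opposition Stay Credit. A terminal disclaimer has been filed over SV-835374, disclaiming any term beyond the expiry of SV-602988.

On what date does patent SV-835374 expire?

2027-07-03

Natural term of SV-835374:
  Base: filing + 19 years → 26 January 2025.
  Examination Delay Credit: +303 days → 25 November 2025.
  Opposition Stay Credit: +585 days → 3 July 2027.
Expiry of referenced patent SV-602988:
  Base: filing + 19 years → 4 March 2024.
  Examination Delay Credit: +261 days → 20 November 2024.
  Opposition Stay Credit: +614 days → 27 July 2026.
  Product Clearance Extension: +1513 days → 17 September 2030.
Terminal disclaimer: SV-835374 expires on the earlier of 3 July 2027 and 17 September 2030.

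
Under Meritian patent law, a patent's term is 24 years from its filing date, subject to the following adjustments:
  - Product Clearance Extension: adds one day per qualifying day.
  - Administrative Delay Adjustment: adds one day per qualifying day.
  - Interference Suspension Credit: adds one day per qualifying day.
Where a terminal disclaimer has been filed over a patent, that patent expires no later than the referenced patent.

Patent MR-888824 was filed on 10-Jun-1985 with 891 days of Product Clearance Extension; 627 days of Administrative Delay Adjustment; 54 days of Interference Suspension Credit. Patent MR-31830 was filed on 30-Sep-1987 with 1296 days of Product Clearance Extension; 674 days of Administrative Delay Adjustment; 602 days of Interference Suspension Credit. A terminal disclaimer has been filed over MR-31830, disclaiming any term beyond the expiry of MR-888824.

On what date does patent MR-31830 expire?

September 29, 2013

Natural term of MR-31830:
  Base: filing + 24 years → 30 September 2011.
  Product Clearance Extension: +1296 days → 18 April 2015.
  Administrative Delay Adjustment: +674 days → 20 February 2017.
  Interference Suspension Credit: +602 days → 15 October 2018.
Expiry of referenced patent MR-888824:
  Base: filing + 24 years → 10 June 2009.
  Product Clearance Extension: +891 days → 18 November 2011.
  Administrative Delay Adjustment: +627 days → 6 August 2013.
  Interference Suspension Credit: +54 days → 29 September 2013.
Terminal disclaimer: MR-31830 expires on the earlier of 15 October 2018 and 29 September 2013.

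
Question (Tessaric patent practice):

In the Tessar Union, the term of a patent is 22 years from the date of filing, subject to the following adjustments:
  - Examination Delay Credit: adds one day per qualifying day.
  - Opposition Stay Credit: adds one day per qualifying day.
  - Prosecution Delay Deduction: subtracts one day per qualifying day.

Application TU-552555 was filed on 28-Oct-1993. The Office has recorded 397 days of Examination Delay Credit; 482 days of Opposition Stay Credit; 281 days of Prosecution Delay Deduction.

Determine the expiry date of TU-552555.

Base term: filing date + 22 years → 28 October 2015.
Examination Delay Credit: +397 days → 28 November 2016.
Opposition Stay Credit: +482 days → 25 March 2018.
Prosecution Delay Deduction: −281 days → 17 June 2017.

June 17, 2017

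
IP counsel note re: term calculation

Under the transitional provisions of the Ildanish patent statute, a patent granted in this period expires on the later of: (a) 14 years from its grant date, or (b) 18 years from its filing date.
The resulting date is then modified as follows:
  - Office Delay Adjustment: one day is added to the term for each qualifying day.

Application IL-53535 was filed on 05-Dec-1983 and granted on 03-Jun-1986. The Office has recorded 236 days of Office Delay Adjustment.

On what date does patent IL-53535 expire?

July 29, 2002

(a) grant + 14 years → 3 June 2000.
(b) filing + 18 years → 5 December 2001.
Later of the two: 5 December 2001.
Office Delay Adjustment: +236 days → 29 July 2002.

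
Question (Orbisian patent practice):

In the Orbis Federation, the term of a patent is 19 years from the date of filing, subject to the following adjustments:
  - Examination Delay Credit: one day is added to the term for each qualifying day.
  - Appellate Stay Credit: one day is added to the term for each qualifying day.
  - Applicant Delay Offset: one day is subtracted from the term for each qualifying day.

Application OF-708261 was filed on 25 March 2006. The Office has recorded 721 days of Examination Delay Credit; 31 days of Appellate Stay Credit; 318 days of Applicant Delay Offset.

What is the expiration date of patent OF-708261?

2026-06-02

Base term: filing date + 19 years → 25 March 2025.
Examination Delay Credit: +721 days → 16 March 2027.
Appellate Stay Credit: +31 days → 16 April 2027.
Applicant Delay Offset: −318 days → 2 June 2026.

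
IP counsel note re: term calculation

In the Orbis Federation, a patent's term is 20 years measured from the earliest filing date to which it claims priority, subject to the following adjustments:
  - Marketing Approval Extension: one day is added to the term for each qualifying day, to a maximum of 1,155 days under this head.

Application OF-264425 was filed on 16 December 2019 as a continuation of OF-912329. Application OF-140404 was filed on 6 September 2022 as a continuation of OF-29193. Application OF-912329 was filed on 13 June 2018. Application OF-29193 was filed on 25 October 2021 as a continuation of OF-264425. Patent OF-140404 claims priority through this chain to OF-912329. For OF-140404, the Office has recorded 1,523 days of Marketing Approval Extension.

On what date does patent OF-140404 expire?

August 11, 2041

Earliest priority filing: 13 June 2018.
Base term: 13 June 2018 + 20 years → 13 June 2038.
Marketing Approval Extension: 1523 days claimed exceeds the 1155-day cap, so +1155 days → 11 August 2041.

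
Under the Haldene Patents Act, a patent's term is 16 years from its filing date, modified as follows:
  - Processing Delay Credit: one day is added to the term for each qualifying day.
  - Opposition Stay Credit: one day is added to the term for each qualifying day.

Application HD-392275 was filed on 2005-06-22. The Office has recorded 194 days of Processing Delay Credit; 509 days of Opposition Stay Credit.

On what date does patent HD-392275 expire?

May 26, 2023

Base term: filing date + 16 years → 22 June 2021.
Processing Delay Credit: +194 days → 2 January 2022.
Opposition Stay Credit: +509 days → 26 May 2023.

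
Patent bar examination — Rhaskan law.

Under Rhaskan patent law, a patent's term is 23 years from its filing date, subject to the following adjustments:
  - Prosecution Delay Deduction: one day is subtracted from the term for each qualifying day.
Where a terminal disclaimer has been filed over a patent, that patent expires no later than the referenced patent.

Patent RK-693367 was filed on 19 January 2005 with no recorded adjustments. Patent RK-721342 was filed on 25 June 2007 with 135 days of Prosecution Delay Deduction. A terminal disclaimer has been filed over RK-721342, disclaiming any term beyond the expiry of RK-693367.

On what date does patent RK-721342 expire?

2028-01-19

Natural term of RK-721342:
  Base: filing + 23 years → 25 June 2030.
  Prosecution Delay Deduction: −135 days → 10 February 2030.
Expiry of referenced patent RK-693367:
  Base: filing + 23 years → 19 January 2028.
Terminal disclaimer: RK-721342 expires on the earlier of 10 February 2030 and 19 January 2028.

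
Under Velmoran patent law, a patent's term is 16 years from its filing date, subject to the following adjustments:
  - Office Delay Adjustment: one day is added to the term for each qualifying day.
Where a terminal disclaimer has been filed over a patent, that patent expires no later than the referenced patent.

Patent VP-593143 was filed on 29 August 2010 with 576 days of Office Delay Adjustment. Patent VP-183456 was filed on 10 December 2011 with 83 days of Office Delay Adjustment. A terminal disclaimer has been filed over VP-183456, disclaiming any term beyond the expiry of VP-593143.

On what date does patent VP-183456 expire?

Natural term of VP-183456:
  Base: filing + 16 years → 10 December 2027.
  Office Delay Adjustment: +83 days → 2 March 2028.
Expiry of referenced patent VP-593143:
  Base: filing + 16 years → 29 August 2026.
  Office Delay Adjustment: +576 days → 27 March 2028.
Terminal disclaimer: VP-183456 expires on the earlier of 2 March 2028 and 27 March 2028.

2028-03-02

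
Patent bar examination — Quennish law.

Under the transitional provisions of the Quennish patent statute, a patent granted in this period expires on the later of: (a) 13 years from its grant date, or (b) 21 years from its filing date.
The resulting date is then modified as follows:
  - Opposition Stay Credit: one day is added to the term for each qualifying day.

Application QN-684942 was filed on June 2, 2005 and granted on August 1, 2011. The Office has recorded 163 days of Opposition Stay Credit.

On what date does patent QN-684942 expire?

2026-11-12

(a) grant + 13 years → 1 August 2024.
(b) filing + 21 years → 2 June 2026.
Later of the two: 2 June 2026.
Opposition Stay Credit: +163 days → 12 November 2026.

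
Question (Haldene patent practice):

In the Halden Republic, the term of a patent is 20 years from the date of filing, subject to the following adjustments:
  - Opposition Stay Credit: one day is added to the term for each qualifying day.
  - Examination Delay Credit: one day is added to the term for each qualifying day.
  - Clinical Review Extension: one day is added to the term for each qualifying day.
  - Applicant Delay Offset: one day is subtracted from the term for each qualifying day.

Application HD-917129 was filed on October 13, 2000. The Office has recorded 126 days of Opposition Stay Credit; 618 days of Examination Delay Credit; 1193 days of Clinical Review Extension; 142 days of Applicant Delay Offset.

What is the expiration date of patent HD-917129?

Base term: filing date + 20 years → 13 October 2020.
Opposition Stay Credit: +126 days → 16 February 2021.
Examination Delay Credit: +618 days → 27 October 2022.
Clinical Review Extension: +1193 days → 1 February 2026.
Applicant Delay Offset: −142 days → 12 September 2025.

2025-09-12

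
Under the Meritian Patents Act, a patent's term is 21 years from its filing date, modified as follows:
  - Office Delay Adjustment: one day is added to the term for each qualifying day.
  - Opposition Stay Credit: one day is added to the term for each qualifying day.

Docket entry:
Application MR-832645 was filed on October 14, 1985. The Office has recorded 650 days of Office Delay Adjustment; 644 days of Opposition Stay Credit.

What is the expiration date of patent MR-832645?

Base term: filing date + 21 years → 14 October 2006.
Office Delay Adjustment: +650 days → 25 July 2008.
Opposition Stay Credit: +644 days → 30 April 2010.

April 30, 2010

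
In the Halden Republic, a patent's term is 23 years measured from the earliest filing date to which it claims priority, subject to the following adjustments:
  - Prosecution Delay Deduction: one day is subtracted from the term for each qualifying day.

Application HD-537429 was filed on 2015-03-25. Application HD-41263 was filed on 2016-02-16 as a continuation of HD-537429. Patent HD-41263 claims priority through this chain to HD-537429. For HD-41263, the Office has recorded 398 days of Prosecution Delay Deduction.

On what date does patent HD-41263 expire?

2037-02-20

Earliest priority filing: 25 March 2015.
Base term: 25 March 2015 + 23 years → 25 March 2038.
Prosecution Delay Deduction: −398 days → 20 February 2037.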